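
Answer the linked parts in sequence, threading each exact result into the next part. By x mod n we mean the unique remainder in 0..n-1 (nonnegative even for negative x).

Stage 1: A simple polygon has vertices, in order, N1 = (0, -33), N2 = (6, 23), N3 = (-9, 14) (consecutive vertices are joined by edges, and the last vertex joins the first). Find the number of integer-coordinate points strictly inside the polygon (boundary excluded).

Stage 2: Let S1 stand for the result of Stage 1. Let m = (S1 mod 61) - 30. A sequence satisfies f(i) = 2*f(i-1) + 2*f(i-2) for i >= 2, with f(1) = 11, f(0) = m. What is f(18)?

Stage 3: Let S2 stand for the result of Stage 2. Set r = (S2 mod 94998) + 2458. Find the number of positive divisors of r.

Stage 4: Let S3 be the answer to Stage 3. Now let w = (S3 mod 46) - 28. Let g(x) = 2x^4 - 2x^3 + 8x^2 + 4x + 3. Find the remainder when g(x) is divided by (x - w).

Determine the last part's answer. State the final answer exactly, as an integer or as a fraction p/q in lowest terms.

46035

Stage 1: cross terms: (0*23 - 6*-33)=198, (6*14 - -9*23)=291, (-9*-33 - 0*14)=297; twice the area = |786| = 786; area = 393; boundary points = 2 + 3 + 1 = 6; strictly interior points = area - boundary/2 + 1 = 391; answer 391
Stage 2: S1 = 391; m = -5; f(2) = 2*(11) + 2*(-5) = 12; iterating: f(2)=12, f(3)=46, f(4)=116, f(5)=324, f(6)=880, f(7)=2408, f(8)=6576, f(9)=17968, f(10)=49088, f(11)=134112, f(12)=366400, f(13)=1001024, f(14)=2734848, f(15)=7471744, f(16)=20413184, f(17)=55769856, f(18)=152366080; answer 152366080
Stage 3: S2 = 152366080; r = 86744; 86744 = 2^3 * 7 * 1549; number of divisors = (3+1) * (1+1) * (1+1) = 16; answer 16
Stage 4: S3 = 16; w = -12; remainder = value at the root: 2*(-12)^4 - 2*(-12)^3 + 8*(-12)^2 + 4*(-12)^1 + 3 = (41472) + (3456) + (1152) + (-48) + (3) = 46035; answer 46035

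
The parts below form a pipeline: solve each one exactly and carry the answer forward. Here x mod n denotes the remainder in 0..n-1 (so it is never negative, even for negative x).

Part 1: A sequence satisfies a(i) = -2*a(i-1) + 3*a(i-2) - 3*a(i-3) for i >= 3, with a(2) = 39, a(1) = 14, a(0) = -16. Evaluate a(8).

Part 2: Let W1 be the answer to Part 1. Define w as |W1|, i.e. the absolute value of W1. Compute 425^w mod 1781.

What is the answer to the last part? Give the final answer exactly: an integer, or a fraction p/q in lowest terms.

937

Part 1: a(3) = -2*(39) + 3*(14) - 3*(-16) = 12; iterating: a(3)=12, a(4)=51, a(5)=-183, a(6)=483, a(7)=-1668, a(8)=5334; answer 5334
Part 2: W1 = 5334; w = 5334; squarings mod 1781: 425^1=425, 425^2=744, 425^4=1426, 425^8=1355, 425^16=1595, 425^32=757, 425^64=1348, 425^128=484, 425^256=945, 425^512=744, 425^1024=1426, 425^2048=1355, 425^4096=1595; 425^5334 = 425^2 * 425^4 * 425^16 * 425^64 * 425^128 * 425^1024 * 425^4096 = 937 (mod 1781); answer 937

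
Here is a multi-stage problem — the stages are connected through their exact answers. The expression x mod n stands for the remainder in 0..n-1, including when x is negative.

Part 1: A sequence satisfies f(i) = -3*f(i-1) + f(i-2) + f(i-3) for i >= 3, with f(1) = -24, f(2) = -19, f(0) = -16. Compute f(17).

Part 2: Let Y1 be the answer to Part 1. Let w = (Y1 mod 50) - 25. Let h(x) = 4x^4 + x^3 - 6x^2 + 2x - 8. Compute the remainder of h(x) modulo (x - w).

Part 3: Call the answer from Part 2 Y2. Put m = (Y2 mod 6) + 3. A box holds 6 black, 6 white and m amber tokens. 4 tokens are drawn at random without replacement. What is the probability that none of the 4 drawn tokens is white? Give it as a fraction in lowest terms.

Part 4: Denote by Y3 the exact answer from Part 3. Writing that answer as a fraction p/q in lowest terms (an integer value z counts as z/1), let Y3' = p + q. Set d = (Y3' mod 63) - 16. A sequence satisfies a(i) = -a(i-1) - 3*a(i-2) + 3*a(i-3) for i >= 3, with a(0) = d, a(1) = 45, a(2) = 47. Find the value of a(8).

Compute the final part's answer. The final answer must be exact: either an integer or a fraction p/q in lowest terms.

Part 1: f(3) = -3*(-19) + 1*(-24) + 1*(-16) = 17; iterating: f(3)=17, f(4)=-94, f(5)=280, f(6)=-917, f(7)=2937, f(8)=-9448, f(9)=30364, f(10)=-97603, f(11)=313725, f(12)=-1008414, f(13)=3241364, f(14)=-10418781, f(15)=33489293, f(16)=-107645296, f(17)=346006400; answer 346006400
Part 2: Y1 = 346006400; w = -25; remainder = value at the root: 4*(-25)^4 + 1*(-25)^3 - 6*(-25)^2 + 2*(-25)^1 - 8 = (1562500) + (-15625) + (-3750) + (-50) + (-8) = 1543067; answer 1543067
Part 3: Y2 = 1543067; m = 8; total draws C(20,4) = 4845; favorable C(14,4) = 1001; P = 1001/4845; answer 1001/4845
Part 4: Y3 = 1001/4845; threaded value p + q = 5846; d = 34; a(3) = -1*(47) - 3*(45) + 3*(34) = -80; iterating: a(3)=-80, a(4)=74, a(5)=307, a(6)=-769, a(7)=70, a(8)=3158; answer 3158

3158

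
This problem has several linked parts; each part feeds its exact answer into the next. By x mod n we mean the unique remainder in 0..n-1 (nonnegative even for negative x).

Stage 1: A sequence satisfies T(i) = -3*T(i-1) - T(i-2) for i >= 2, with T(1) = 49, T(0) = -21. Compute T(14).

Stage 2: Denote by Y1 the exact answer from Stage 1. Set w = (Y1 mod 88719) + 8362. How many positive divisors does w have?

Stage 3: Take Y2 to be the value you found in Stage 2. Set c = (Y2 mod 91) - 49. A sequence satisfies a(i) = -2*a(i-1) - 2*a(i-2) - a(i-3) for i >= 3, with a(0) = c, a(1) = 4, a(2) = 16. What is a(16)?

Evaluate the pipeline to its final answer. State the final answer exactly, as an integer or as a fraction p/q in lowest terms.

-48

Stage 1: T(2) = -3*(49) - 1*(-21) = -126; iterating: T(2)=-126, T(3)=329, T(4)=-861, T(5)=2254, T(6)=-5901, T(7)=15449, T(8)=-40446, T(9)=105889, T(10)=-277221, T(11)=725774, T(12)=-1900101, T(13)=4974529, T(14)=-13023486; answer -13023486
Stage 2: Y1 = -13023486; w = 26569; 26569 = 163^2; number of divisors = (2+1) = 3; answer 3
Stage 3: Y2 = 3; c = -46; a(3) = -2*(16) - 2*(4) - 1*(-46) = 6; iterating: a(3)=6, a(4)=-48, a(5)=68, a(6)=-46, a(7)=4, a(8)=16, a(9)=6, a(10)=-48, a(11)=68, a(12)=-46, a(13)=4, a(14)=16, a(15)=6, a(16)=-48; answer -48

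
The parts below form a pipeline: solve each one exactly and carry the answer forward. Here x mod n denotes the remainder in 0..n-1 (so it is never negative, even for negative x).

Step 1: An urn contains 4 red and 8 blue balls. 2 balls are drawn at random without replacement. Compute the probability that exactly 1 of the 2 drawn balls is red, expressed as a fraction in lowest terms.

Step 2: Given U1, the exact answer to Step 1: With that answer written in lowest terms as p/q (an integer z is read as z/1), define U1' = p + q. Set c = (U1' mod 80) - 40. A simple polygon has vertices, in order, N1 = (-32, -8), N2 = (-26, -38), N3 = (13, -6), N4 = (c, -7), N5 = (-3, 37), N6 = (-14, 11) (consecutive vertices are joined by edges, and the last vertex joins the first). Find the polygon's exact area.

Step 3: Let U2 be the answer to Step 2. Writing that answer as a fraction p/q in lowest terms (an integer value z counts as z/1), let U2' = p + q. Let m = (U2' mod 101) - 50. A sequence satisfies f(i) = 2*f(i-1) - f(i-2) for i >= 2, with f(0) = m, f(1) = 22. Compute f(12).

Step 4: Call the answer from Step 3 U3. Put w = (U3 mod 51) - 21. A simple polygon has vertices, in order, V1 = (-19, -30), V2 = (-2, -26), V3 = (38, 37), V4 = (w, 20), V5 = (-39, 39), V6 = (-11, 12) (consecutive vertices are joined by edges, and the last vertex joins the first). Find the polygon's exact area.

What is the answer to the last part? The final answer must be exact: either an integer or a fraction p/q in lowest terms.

Step 1: total draws C(12,2) = 66; favorable C(4,1)*C(8,1) = 32; P = 16/33; answer 16/33
Step 2: U1 = 16/33; threaded value p + q = 49; c = 9; cross terms: (-32*-38 - -26*-8)=1008, (-26*-6 - 13*-38)=650, (13*-7 - 9*-6)=-37, (9*37 - -3*-7)=312, (-3*11 - -14*37)=485, (-14*-8 - -32*11)=464; twice the area = |2882| = 2882; area = 1441; answer 1441
Step 3: U2 = 1441; threaded value p + q = 1442; m = -22; f(2) = 2*(22) - 1*(-22) = 66; iterating: f(2)=66, f(3)=110, f(4)=154, f(5)=198, f(6)=242, f(7)=286, f(8)=330, f(9)=374, f(10)=418, f(11)=462, f(12)=506; answer 506
Step 4: U3 = 506; w = 26; cross terms: (-19*-26 - -2*-30)=434, (-2*37 - 38*-26)=914, (38*20 - 26*37)=-202, (26*39 - -39*20)=1794, (-39*12 - -11*39)=-39, (-11*-30 - -19*12)=558; twice the area = |3459| = 3459; area = 3459/2; answer 3459/2

3459/2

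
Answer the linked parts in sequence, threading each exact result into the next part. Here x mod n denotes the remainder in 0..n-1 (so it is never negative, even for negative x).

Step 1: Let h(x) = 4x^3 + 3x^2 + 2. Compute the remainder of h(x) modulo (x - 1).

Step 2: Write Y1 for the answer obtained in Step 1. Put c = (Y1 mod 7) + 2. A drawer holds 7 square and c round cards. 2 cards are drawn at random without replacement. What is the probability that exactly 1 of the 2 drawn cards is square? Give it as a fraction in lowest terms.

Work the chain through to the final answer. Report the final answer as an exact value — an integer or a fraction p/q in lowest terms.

28/55

Step 1: remainder = value at the root: 4*(1)^3 + 3*(1)^2 + 2 = (4) + (3) + (2) = 9; answer 9
Step 2: Y1 = 9; c = 4; total draws C(11,2) = 55; favorable C(7,1)*C(4,1) = 28; P = 28/55; answer 28/55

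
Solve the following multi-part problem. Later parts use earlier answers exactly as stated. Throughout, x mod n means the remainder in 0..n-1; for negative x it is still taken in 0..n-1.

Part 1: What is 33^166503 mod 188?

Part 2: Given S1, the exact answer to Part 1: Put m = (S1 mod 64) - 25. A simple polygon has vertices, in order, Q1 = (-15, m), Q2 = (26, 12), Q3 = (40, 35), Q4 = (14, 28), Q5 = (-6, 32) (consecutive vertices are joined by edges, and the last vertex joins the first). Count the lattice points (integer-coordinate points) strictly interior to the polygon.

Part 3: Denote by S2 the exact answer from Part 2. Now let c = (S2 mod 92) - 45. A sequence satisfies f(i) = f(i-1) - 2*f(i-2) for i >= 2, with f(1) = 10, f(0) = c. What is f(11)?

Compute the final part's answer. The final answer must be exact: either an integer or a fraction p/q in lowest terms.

Part 1: squarings mod 188: 33^1=33, 33^2=149, 33^4=17, 33^8=101, 33^16=49, 33^32=145, 33^64=157, 33^128=21, 33^256=65, 33^512=89, 33^1024=25, 33^2048=61, 33^4096=149, 33^8192=17, 33^16384=101, 33^32768=49, 33^65536=145, 33^131072=157; 33^166503 = 33^1 * 33^2 * 33^4 * 33^32 * 33^64 * 33^512 * 33^2048 * 33^32768 * 33^131072 = 5 (mod 188); answer 5
Part 2: S1 = 5; m = -20; cross terms: (-15*12 - 26*-20)=340, (26*35 - 40*12)=430, (40*28 - 14*35)=630, (14*32 - -6*28)=616, (-6*-20 - -15*32)=600; twice the area = |2616| = 2616; area = 1308; boundary points = 1 + 1 + 1 + 4 + 1 = 8; strictly interior points = area - boundary/2 + 1 = 1305; answer 1305
Part 3: S2 = 1305; c = -28; f(2) = 1*(10) - 2*(-28) = 66; iterating: f(2)=66, f(3)=46, f(4)=-86, f(5)=-178, f(6)=-6, f(7)=350, f(8)=362, f(9)=-338, f(10)=-1062, f(11)=-386; answer -386

-386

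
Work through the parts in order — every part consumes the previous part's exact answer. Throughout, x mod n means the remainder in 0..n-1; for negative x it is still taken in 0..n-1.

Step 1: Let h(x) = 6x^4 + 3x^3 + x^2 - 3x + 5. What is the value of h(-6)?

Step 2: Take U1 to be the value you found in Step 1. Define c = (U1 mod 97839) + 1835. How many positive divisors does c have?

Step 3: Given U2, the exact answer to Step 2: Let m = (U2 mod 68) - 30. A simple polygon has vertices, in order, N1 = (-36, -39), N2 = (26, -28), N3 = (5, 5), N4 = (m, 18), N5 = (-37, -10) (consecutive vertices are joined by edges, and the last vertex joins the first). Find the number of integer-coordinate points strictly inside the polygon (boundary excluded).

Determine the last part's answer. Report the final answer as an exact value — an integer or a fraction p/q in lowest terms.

Step 1: 6*(-6)^4 + 3*(-6)^3 + 1*(-6)^2 - 3*(-6)^1 + 5 = (7776) + (-648) + (36) + (18) + (5) = 7187; answer 7187
Step 2: U1 = 7187; c = 9022; 9022 = 2 * 13 * 347; number of divisors = (1+1) * (1+1) * (1+1) = 8; answer 8
Step 3: U2 = 8; m = -22; cross terms: (-36*-28 - 26*-39)=2022, (26*5 - 5*-28)=270, (5*18 - -22*5)=200, (-22*-10 - -37*18)=886, (-37*-39 - -36*-10)=1083; twice the area = |4461| = 4461; area = 4461/2; boundary points = 1 + 3 + 1 + 1 + 1 = 7; strictly interior points = area - boundary/2 + 1 = 2228; answer 2228

2228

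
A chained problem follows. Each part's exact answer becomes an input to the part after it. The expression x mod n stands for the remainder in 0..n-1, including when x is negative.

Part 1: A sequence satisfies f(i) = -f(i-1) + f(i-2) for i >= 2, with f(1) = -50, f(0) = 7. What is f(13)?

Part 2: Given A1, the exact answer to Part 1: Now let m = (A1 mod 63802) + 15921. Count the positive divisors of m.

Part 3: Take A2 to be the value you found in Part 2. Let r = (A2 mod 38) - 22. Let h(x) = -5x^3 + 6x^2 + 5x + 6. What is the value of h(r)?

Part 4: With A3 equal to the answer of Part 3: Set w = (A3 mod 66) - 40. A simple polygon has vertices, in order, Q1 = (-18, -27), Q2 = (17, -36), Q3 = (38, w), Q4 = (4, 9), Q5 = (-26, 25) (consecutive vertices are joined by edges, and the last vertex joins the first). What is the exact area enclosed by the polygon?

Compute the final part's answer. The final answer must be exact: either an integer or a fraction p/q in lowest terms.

4017/2

Part 1: f(2) = -1*(-50) + 1*(7) = 57; iterating: f(2)=57, f(3)=-107, f(4)=164, f(5)=-271, f(6)=435, f(7)=-706, f(8)=1141, f(9)=-1847, f(10)=2988, f(11)=-4835, f(12)=7823, f(13)=-12658; answer -12658
Part 2: A1 = -12658; m = 67065; 67065 = 3 * 5 * 17 * 263; number of divisors = (1+1) * (1+1) * (1+1) * (1+1) = 16; answer 16
Part 3: A2 = 16; r = -6; -5*(-6)^3 + 6*(-6)^2 + 5*(-6)^1 + 6 = (1080) + (216) + (-30) + (6) = 1272; answer 1272
Part 4: A3 = 1272; w = -22; cross terms: (-18*-36 - 17*-27)=1107, (17*-22 - 38*-36)=994, (38*9 - 4*-22)=430, (4*25 - -26*9)=334, (-26*-27 - -18*25)=1152; twice the area = |4017| = 4017; area = 4017/2; answer 4017/2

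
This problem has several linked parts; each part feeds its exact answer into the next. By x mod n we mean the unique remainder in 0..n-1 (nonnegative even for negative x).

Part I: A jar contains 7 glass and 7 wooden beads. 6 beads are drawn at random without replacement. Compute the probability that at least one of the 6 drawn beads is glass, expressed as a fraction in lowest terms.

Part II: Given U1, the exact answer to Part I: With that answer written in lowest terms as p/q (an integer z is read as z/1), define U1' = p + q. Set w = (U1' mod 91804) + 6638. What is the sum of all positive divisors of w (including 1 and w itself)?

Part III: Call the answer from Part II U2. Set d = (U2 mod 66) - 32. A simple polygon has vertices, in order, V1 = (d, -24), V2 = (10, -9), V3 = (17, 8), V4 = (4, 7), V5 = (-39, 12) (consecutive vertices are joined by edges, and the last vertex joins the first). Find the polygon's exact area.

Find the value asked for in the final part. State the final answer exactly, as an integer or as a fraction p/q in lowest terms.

1985/2

Part I: total draws C(14,6) = 3003; complement C(7,6) = 7; favorable 3003 - 7 = 2996; P = 428/429; answer 428/429
Part II: U1 = 428/429; threaded value p + q = 857; w = 7495; 7495 = 5 * 1499; sigma = (1 + 5) * (1 + 1499) = 6 * 1500 = 9000; answer 9000
Part III: U2 = 9000; d = -8; cross terms: (-8*-9 - 10*-24)=312, (10*8 - 17*-9)=233, (17*7 - 4*8)=87, (4*12 - -39*7)=321, (-39*-24 - -8*12)=1032; twice the area = |1985| = 1985; area = 1985/2; answer 1985/2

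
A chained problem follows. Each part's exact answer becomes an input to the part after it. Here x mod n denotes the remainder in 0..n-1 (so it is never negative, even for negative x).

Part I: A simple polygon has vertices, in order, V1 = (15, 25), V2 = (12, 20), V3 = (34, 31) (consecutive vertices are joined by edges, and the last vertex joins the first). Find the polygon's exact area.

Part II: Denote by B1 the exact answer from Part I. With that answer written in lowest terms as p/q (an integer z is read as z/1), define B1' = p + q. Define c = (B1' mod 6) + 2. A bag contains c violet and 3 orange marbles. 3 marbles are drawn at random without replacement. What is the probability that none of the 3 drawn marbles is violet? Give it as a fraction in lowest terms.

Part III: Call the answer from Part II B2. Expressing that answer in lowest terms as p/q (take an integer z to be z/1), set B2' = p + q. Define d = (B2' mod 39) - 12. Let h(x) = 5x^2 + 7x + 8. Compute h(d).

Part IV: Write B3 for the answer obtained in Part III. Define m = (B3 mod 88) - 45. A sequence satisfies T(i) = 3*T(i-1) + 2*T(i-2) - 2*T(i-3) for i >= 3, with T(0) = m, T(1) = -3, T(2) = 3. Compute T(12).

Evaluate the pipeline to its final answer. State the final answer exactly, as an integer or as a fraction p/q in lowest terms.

1412571

Part I: cross terms: (15*20 - 12*25)=0, (12*31 - 34*20)=-308, (34*25 - 15*31)=385; twice the area = |77| = 77; area = 77/2; answer 77/2
Part II: B1 = 77/2; threaded value p + q = 79; c = 3; total draws C(6,3) = 20; favorable C(3,3) = 1; P = 1/20; answer 1/20
Part III: B2 = 1/20; threaded value p + q = 21; d = 9; 5*(9)^2 + 7*(9)^1 + 8 = (405) + (63) + (8) = 476; answer 476
Part IV: B3 = 476; m = -9; T(3) = 3*(3) + 2*(-3) - 2*(-9) = 21; iterating: T(3)=21, T(4)=75, T(5)=261, T(6)=891, T(7)=3045, T(8)=10395, T(9)=35493, T(10)=121179, T(11)=413733, T(12)=1412571; answer 1412571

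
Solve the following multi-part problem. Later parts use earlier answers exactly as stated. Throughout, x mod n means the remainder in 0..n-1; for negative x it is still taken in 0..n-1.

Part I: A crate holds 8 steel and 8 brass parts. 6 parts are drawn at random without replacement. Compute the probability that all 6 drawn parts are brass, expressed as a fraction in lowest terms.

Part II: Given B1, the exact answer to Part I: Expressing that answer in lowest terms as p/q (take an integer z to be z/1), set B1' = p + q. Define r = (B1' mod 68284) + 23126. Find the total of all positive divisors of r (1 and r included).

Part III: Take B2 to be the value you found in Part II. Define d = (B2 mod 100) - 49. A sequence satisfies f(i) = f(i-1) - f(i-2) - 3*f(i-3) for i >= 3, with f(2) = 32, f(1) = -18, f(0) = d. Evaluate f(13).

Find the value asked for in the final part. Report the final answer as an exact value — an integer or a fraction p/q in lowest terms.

Part I: total draws C(16,6) = 8008; favorable C(8,6) = 28; P = 1/286; answer 1/286
Part II: B1 = 1/286; threaded value p + q = 287; r = 23413; 23413 = 13 * 1801; sigma = (1 + 13) * (1 + 1801) = 14 * 1802 = 25228; answer 25228
Part III: B2 = 25228; d = -21; f(3) = 1*(32) - 1*(-18) - 3*(-21) = 113; iterating: f(3)=113, f(4)=135, f(5)=-74, f(6)=-548, f(7)=-879, f(8)=-109, f(9)=2414, f(10)=5160, f(11)=3073, f(12)=-9329, f(13)=-27882; answer -27882

-27882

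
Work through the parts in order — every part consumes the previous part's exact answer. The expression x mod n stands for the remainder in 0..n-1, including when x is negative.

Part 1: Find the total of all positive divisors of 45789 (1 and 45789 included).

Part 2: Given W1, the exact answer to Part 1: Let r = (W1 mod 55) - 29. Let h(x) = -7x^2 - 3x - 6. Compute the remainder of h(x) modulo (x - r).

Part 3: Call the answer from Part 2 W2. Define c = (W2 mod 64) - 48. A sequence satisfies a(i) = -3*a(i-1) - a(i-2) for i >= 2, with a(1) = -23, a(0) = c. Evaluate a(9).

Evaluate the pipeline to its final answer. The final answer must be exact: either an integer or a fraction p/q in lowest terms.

Part 1: 45789 = 3 * 15263; sigma = (1 + 3) * (1 + 15263) = 4 * 15264 = 61056; answer 61056
Part 2: W1 = 61056; r = -23; remainder = value at the root: -7*(-23)^2 - 3*(-23)^1 - 6 = (-3703) + (69) + (-6) = -3640; answer -3640
Part 3: W2 = -3640; c = -40; a(2) = -3*(-23) - 1*(-40) = 109; iterating: a(2)=109, a(3)=-304, a(4)=803, a(5)=-2105, a(6)=5512, a(7)=-14431, a(8)=37781, a(9)=-98912; answer -98912

-98912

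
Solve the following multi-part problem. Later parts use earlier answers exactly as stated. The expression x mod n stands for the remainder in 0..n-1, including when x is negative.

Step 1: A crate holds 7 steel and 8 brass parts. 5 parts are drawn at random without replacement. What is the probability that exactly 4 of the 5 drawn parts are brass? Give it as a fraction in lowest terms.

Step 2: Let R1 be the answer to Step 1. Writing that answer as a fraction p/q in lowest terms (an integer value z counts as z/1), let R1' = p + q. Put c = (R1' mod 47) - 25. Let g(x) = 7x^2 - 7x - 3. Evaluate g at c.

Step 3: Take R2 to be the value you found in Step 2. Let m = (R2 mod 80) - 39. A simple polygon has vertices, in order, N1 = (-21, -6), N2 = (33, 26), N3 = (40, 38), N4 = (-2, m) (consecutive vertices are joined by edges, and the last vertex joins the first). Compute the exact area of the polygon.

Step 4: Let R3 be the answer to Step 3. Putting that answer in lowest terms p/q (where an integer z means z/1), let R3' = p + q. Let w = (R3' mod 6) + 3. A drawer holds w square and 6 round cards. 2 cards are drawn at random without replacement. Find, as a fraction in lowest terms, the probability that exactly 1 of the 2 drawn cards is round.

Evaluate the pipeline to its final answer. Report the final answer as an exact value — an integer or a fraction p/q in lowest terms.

Step 1: total draws C(15,5) = 3003; favorable C(8,4)*C(7,1) = 490; P = 70/429; answer 70/429
Step 2: R1 = 70/429; threaded value p + q = 499; c = 4; 7*(4)^2 - 7*(4)^1 - 3 = (112) + (-28) + (-3) = 81; answer 81
Step 3: R2 = 81; m = -38; cross terms: (-21*26 - 33*-6)=-348, (33*38 - 40*26)=214, (40*-38 - -2*38)=-1444, (-2*-6 - -21*-38)=-786; twice the area = |-2364| = 2364; area = 1182; answer 1182
Step 4: R3 = 1182; threaded value p + q = 1183; w = 4; total draws C(10,2) = 45; favorable C(6,1)*C(4,1) = 24; P = 8/15; answer 8/15

8/15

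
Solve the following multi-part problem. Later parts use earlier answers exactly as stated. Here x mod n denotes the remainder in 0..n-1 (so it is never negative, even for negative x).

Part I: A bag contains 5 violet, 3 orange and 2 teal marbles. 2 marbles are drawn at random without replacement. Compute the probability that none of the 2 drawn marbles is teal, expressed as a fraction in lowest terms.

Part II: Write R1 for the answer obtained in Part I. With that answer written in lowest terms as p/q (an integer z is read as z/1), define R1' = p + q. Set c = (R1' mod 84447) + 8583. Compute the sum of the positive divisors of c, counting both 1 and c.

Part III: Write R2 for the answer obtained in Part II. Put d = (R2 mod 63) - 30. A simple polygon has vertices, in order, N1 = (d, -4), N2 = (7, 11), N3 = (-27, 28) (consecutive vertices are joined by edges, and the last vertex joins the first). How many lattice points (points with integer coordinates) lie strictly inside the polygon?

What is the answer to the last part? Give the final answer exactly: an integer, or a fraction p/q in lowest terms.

187

Part I: total draws C(10,2) = 45; favorable C(8,2) = 28; P = 28/45; answer 28/45
Part II: R1 = 28/45; threaded value p + q = 73; c = 8656; 8656 = 2^4 * 541; sigma = (1 + 2 + 4 + 8 + 16) * (1 + 541) = 31 * 542 = 16802; answer 16802
Part III: R2 = 16802; d = 14; cross terms: (14*11 - 7*-4)=182, (7*28 - -27*11)=493, (-27*-4 - 14*28)=-284; twice the area = |391| = 391; area = 391/2; boundary points = 1 + 17 + 1 = 19; strictly interior points = area - boundary/2 + 1 = 187; answer 187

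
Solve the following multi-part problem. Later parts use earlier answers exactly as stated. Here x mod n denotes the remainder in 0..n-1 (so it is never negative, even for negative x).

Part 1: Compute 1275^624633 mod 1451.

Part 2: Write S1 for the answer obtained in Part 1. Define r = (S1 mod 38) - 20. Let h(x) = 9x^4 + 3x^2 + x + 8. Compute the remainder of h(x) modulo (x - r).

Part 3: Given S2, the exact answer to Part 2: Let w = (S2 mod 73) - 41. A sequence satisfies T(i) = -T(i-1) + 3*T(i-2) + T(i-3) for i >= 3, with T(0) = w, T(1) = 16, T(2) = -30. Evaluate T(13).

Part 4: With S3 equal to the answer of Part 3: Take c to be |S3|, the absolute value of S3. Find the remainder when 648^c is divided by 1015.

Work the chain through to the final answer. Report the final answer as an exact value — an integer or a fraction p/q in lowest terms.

326

Part 1: squarings mod 1451: 1275^1=1275, 1275^2=505, 1275^4=1100, 1275^8=1317, 1275^16=544, 1275^32=1383, 1275^64=271, 1275^128=891, 1275^256=184, 1275^512=483, 1275^1024=1129, 1275^2048=663, 1275^4096=1367, 1275^8192=1252, 1275^16384=424, 1275^32768=1303, 1275^65536=139, 1275^131072=458, 1275^262144=820, 1275^524288=587; 1275^624633 = 1275^1 * 1275^8 * 1275^16 * 1275^32 * 1275^64 * 1275^128 * 1275^256 * 1275^512 * 1275^1024 * 1275^32768 * 1275^65536 * 1275^524288 = 681 (mod 1451); answer 681
Part 2: S1 = 681; r = 15; remainder = value at the root: 9*(15)^4 + 3*(15)^2 + 1*(15)^1 + 8 = (455625) + (675) + (15) + (8) = 456323; answer 456323
Part 3: S2 = 456323; w = -41; T(3) = -1*(-30) + 3*(16) + 1*(-41) = 37; iterating: T(3)=37, T(4)=-111, T(5)=192, T(6)=-488, T(7)=953, T(8)=-2225, T(9)=4596, T(10)=-10318, T(11)=21881, T(12)=-48239, T(13)=103564; answer 103564
Part 4: S3 = 103564; c = 103564; squarings mod 1015: 648^1=648, 648^2=709, 648^4=256, 648^8=576, 648^16=886, 648^32=401, 648^64=431, 648^128=16, 648^256=256, 648^512=576, 648^1024=886, 648^2048=401, 648^4096=431, 648^8192=16, 648^16384=256, 648^32768=576, 648^65536=886; 648^103564 = 648^4 * 648^8 * 648^128 * 648^1024 * 648^4096 * 648^32768 * 648^65536 = 326 (mod 1015); answer 326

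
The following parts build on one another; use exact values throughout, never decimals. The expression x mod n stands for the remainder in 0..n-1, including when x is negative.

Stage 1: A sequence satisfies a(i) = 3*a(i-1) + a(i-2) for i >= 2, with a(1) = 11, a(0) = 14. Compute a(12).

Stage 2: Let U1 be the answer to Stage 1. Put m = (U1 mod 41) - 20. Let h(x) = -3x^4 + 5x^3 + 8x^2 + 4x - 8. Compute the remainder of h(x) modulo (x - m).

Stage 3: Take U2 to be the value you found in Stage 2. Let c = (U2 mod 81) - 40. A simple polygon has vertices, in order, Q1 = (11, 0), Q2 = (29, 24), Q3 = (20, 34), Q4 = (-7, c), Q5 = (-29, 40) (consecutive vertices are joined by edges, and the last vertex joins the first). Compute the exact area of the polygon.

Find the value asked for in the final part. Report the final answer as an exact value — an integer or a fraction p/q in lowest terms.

Stage 1: a(2) = 3*(11) + 1*(14) = 47; iterating: a(2)=47, a(3)=152, a(4)=503, a(5)=1661, a(6)=5486, a(7)=18119, a(8)=59843, a(9)=197648, a(10)=652787, a(11)=2156009, a(12)=7120814; answer 7120814
Stage 2: U1 = 7120814; m = -4; remainder = value at the root: -3*(-4)^4 + 5*(-4)^3 + 8*(-4)^2 + 4*(-4)^1 - 8 = (-768) + (-320) + (128) + (-16) + (-8) = -984; answer -984
Stage 3: U2 = -984; c = 29; cross terms: (11*24 - 29*0)=264, (29*34 - 20*24)=506, (20*29 - -7*34)=818, (-7*40 - -29*29)=561, (-29*0 - 11*40)=-440; twice the area = |1709| = 1709; area = 1709/2; answer 1709/2

1709/2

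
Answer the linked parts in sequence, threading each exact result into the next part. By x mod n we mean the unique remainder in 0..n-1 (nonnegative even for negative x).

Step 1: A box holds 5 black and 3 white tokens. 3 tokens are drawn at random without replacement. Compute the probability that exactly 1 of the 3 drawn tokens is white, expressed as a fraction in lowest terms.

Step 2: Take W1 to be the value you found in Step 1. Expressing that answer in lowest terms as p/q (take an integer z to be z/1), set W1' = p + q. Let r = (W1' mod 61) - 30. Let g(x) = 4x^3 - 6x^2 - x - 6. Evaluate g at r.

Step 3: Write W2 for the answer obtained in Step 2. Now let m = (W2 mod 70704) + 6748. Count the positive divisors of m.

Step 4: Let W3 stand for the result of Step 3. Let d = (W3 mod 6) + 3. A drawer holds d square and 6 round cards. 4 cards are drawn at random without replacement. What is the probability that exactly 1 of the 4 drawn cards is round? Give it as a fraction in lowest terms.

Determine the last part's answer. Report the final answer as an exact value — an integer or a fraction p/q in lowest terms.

Step 1: total draws C(8,3) = 56; favorable C(3,1)*C(5,2) = 30; P = 15/28; answer 15/28
Step 2: W1 = 15/28; threaded value p + q = 43; r = 13; 4*(13)^3 - 6*(13)^2 - 1*(13)^1 - 6 = (8788) + (-1014) + (-13) + (-6) = 7755; answer 7755
Step 3: W2 = 7755; m = 14503; 14503 is prime, so its only divisors are 1 and 14503; count = 2; answer 2
Step 4: W3 = 2; d = 5; total draws C(11,4) = 330; favorable C(6,1)*C(5,3) = 60; P = 2/11; answer 2/11

2/11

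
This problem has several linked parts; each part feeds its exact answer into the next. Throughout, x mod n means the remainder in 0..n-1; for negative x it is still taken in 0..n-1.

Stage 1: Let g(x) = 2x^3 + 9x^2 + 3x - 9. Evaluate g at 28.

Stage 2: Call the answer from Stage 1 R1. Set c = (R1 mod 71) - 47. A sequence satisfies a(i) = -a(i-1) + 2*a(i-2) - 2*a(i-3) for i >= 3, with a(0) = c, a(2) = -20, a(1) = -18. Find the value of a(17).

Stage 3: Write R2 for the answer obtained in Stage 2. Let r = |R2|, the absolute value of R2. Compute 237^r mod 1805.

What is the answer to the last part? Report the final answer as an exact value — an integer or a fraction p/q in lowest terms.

Stage 1: 2*(28)^3 + 9*(28)^2 + 3*(28)^1 - 9 = (43904) + (7056) + (84) + (-9) = 51035; answer 51035
Stage 2: R1 = 51035; c = 10; a(3) = -1*(-20) + 2*(-18) - 2*(10) = -36; iterating: a(3)=-36, a(4)=32, a(5)=-64, a(6)=200, a(7)=-392, a(8)=920, a(9)=-2104, a(10)=4728, a(11)=-10776, a(12)=24440, a(13)=-55448, a(14)=125880, a(15)=-285656, a(16)=648312, a(17)=-1471384; answer -1471384
Stage 3: R2 = -1471384; r = 1471384; squarings mod 1805: 237^1=237, 237^2=214, 237^4=671, 237^8=796, 237^16=61, 237^32=111, 237^64=1491, 237^128=1126, 237^256=766, 237^512=131, 237^1024=916, 237^2048=1536, 237^4096=161, 237^8192=651, 237^16384=1431, 237^32768=891, 237^65536=1486, 237^131072=681, 237^262144=1681, 237^524288=936, 237^1048576=671; 237^1471384 = 237^8 * 237^16 * 237^128 * 237^256 * 237^512 * 237^4096 * 237^8192 * 237^16384 * 237^131072 * 237^262144 * 237^1048576 = 351 (mod 1805); answer 351

351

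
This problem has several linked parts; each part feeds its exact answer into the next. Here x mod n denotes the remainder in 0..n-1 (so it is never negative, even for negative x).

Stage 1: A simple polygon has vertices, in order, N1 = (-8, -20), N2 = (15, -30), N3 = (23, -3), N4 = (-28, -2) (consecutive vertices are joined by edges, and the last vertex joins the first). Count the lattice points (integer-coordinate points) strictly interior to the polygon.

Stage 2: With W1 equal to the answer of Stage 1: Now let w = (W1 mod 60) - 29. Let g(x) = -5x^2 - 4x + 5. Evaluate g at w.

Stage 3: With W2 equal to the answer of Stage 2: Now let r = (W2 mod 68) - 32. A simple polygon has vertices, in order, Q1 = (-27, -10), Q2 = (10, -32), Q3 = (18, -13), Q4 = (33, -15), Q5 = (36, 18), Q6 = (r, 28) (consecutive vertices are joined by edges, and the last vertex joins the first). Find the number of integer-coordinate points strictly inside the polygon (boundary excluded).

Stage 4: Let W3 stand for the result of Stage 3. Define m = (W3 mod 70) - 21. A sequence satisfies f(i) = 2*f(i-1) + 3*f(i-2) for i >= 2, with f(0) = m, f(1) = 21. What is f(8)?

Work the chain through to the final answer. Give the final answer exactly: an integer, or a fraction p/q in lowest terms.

6543

Stage 1: cross terms: (-8*-30 - 15*-20)=540, (15*-3 - 23*-30)=645, (23*-2 - -28*-3)=-130, (-28*-20 - -8*-2)=544; twice the area = |1599| = 1599; area = 1599/2; boundary points = 1 + 1 + 1 + 2 = 5; strictly interior points = area - boundary/2 + 1 = 798; answer 798
Stage 2: W1 = 798; w = -11; -5*(-11)^2 - 4*(-11)^1 + 5 = (-605) + (44) + (5) = -556; answer -556
Stage 3: W2 = -556; r = 24; cross terms: (-27*-32 - 10*-10)=964, (10*-13 - 18*-32)=446, (18*-15 - 33*-13)=159, (33*18 - 36*-15)=1134, (36*28 - 24*18)=576, (24*-10 - -27*28)=516; twice the area = |3795| = 3795; area = 3795/2; boundary points = 1 + 1 + 1 + 3 + 2 + 1 = 9; strictly interior points = area - boundary/2 + 1 = 1894; answer 1894
Stage 4: W3 = 1894; m = -17; f(2) = 2*(21) + 3*(-17) = -9; iterating: f(2)=-9, f(3)=45, f(4)=63, f(5)=261, f(6)=711, f(7)=2205, f(8)=6543; answer 6543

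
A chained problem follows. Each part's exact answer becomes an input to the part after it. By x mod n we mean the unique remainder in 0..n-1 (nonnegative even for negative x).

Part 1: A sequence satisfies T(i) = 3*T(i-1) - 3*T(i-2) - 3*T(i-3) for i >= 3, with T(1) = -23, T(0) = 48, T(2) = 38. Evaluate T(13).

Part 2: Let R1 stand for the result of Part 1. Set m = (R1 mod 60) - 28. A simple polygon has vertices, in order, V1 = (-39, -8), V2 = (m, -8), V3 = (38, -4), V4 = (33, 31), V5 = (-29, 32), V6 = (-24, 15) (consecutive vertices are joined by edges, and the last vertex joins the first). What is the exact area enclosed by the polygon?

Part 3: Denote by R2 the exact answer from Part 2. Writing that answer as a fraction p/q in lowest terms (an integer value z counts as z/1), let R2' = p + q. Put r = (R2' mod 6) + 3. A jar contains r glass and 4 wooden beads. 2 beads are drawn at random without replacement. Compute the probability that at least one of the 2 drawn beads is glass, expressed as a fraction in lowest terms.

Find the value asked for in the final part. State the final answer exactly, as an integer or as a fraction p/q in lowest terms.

13/15

Part 1: T(3) = 3*(38) - 3*(-23) - 3*(48) = 39; iterating: T(3)=39, T(4)=72, T(5)=-15, T(6)=-378, T(7)=-1305, T(8)=-2736, T(9)=-3159, T(10)=2646, T(11)=25623, T(12)=78408, T(13)=150417; answer 150417
Part 2: R1 = 150417; m = 29; cross terms: (-39*-8 - 29*-8)=544, (29*-4 - 38*-8)=188, (38*31 - 33*-4)=1310, (33*32 - -29*31)=1955, (-29*15 - -24*32)=333, (-24*-8 - -39*15)=777; twice the area = |5107| = 5107; area = 5107/2; answer 5107/2
Part 3: R2 = 5107/2; threaded value p + q = 5109; r = 6; total draws C(10,2) = 45; complement C(4,2) = 6; favorable 45 - 6 = 39; P = 13/15; answer 13/15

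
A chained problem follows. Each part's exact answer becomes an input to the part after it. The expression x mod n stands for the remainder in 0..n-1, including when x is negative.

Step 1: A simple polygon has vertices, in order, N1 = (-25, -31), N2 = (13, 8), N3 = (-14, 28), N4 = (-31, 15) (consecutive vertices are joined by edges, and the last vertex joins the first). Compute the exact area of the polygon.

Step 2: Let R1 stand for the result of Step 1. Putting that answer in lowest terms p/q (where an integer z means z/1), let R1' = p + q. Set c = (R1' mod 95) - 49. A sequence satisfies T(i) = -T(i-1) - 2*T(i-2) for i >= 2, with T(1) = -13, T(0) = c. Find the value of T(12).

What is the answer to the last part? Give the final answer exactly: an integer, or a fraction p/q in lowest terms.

Step 1: cross terms: (-25*8 - 13*-31)=203, (13*28 - -14*8)=476, (-14*15 - -31*28)=658, (-31*-31 - -25*15)=1336; twice the area = |2673| = 2673; area = 2673/2; answer 2673/2
Step 2: R1 = 2673/2; threaded value p + q = 2675; c = -34; T(2) = -1*(-13) - 2*(-34) = 81; iterating: T(2)=81, T(3)=-55, T(4)=-107, T(5)=217, T(6)=-3, T(7)=-431, T(8)=437, T(9)=425, T(10)=-1299, T(11)=449, T(12)=2149; answer 2149

2149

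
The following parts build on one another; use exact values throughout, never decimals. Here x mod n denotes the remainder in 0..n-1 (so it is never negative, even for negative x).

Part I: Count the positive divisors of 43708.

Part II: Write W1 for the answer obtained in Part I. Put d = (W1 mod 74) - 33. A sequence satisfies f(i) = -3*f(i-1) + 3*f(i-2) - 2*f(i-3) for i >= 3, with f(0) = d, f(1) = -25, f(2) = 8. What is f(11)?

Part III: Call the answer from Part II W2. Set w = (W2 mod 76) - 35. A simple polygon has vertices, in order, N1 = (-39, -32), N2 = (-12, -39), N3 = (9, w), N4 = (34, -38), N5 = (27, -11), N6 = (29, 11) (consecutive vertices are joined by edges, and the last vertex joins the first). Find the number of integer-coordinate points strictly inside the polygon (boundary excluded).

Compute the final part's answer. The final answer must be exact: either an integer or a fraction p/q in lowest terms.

1346

Part I: 43708 = 2^2 * 7^2 * 223; number of divisors = (2+1) * (2+1) * (1+1) = 18; answer 18
Part II: W1 = 18; d = -15; f(3) = -3*(8) + 3*(-25) - 2*(-15) = -69; iterating: f(3)=-69, f(4)=281, f(5)=-1066, f(6)=4179, f(7)=-16297, f(8)=63560, f(9)=-247929, f(10)=967061, f(11)=-3772090; answer -3772090
Part III: W2 = -3772090; w = -17; cross terms: (-39*-39 - -12*-32)=1137, (-12*-17 - 9*-39)=555, (9*-38 - 34*-17)=236, (34*-11 - 27*-38)=652, (27*11 - 29*-11)=616, (29*-32 - -39*11)=-499; twice the area = |2697| = 2697; area = 2697/2; boundary points = 1 + 1 + 1 + 1 + 2 + 1 = 7; strictly interior points = area - boundary/2 + 1 = 1346; answer 1346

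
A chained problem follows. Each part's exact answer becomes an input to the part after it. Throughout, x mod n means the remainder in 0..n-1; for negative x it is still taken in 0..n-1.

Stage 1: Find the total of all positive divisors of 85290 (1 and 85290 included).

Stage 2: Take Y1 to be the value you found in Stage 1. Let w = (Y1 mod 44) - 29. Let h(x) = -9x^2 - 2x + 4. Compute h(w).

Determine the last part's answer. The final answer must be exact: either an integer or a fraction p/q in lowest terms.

Stage 1: 85290 = 2 * 3 * 5 * 2843; sigma = (1 + 2) * (1 + 3) * (1 + 5) * (1 + 2843) = 3 * 4 * 6 * 2844 = 204768; answer 204768
Stage 2: Y1 = 204768; w = 7; -9*(7)^2 - 2*(7)^1 + 4 = (-441) + (-14) + (4) = -451; answer -451

-451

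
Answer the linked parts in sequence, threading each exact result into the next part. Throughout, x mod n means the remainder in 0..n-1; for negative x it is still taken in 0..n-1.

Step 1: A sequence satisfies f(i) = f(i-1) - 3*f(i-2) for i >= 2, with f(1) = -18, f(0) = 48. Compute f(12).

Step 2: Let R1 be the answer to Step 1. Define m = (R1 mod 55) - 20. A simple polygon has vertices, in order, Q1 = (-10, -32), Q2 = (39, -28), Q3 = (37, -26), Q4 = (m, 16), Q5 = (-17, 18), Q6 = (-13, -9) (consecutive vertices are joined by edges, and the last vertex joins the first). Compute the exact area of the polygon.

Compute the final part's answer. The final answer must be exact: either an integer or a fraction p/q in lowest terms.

Step 1: f(2) = 1*(-18) - 3*(48) = -162; iterating: f(2)=-162, f(3)=-108, f(4)=378, f(5)=702, f(6)=-432, f(7)=-2538, f(8)=-1242, f(9)=6372, f(10)=10098, f(11)=-9018, f(12)=-39312; answer -39312
Step 2: R1 = -39312; m = -7; cross terms: (-10*-28 - 39*-32)=1528, (39*-26 - 37*-28)=22, (37*16 - -7*-26)=410, (-7*18 - -17*16)=146, (-17*-9 - -13*18)=387, (-13*-32 - -10*-9)=326; twice the area = |2819| = 2819; area = 2819/2; answer 2819/2

2819/2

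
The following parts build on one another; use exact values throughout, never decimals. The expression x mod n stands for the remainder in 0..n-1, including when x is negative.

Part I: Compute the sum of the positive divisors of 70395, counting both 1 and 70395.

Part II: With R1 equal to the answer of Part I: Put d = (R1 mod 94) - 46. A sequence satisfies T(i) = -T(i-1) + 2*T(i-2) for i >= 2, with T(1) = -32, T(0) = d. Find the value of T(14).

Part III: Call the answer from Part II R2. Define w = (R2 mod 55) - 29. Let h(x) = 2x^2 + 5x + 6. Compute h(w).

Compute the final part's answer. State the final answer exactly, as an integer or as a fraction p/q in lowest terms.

Part I: 70395 = 3 * 5 * 13 * 19^2; sigma = (1 + 3) * (1 + 5) * (1 + 13) * (1 + 19 + 361) = 4 * 6 * 14 * 381 = 128016; answer 128016
Part II: R1 = 128016; d = 36; T(2) = -1*(-32) + 2*(36) = 104; iterating: T(2)=104, T(3)=-168, T(4)=376, T(5)=-712, T(6)=1464, T(7)=-2888, T(8)=5816, T(9)=-11592, T(10)=23224, T(11)=-46408, T(12)=92856, T(13)=-185672, T(14)=371384; answer 371384
Part III: R2 = 371384; w = -5; 2*(-5)^2 + 5*(-5)^1 + 6 = (50) + (-25) + (6) = 31; answer 31

31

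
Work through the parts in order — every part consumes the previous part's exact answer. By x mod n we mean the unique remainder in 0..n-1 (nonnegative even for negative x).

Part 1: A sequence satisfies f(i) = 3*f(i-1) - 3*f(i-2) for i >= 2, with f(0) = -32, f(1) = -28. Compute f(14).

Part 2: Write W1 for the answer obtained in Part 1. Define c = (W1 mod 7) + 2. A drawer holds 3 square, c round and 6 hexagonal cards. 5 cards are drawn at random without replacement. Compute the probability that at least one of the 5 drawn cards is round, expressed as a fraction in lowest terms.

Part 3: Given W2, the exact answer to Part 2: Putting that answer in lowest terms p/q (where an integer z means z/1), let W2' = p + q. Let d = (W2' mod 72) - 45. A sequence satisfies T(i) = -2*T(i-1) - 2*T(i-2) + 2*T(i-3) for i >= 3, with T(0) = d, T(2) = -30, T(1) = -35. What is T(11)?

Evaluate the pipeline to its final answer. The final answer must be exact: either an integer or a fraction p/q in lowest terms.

Part 1: f(2) = 3*(-28) - 3*(-32) = 12; iterating: f(2)=12, f(3)=120, f(4)=324, f(5)=612, f(6)=864, f(7)=756, f(8)=-324, f(9)=-3240, f(10)=-8748, f(11)=-16524, f(12)=-23328, f(13)=-20412, f(14)=8748; answer 8748
Part 2: W1 = 8748; c = 7; total draws C(16,5) = 4368; complement C(9,5) = 126; favorable 4368 - 126 = 4242; P = 101/104; answer 101/104
Part 3: W2 = 101/104; threaded value p + q = 205; d = 16; T(3) = -2*(-30) - 2*(-35) + 2*(16) = 162; iterating: T(3)=162, T(4)=-334, T(5)=284, T(6)=424, T(7)=-2084, T(8)=3888, T(9)=-2760, T(10)=-6424, T(11)=26144; answer 26144

26144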